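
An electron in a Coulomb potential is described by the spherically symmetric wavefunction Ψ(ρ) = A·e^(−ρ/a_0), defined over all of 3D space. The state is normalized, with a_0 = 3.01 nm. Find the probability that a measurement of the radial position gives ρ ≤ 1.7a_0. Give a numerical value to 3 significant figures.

P ≈ 0.660

Integrate the radial probability density 4πρ²|Ψ|² over ρ ≤ 1.7a_0.
The full normalization integral is A²·[π·a_0^3] = 1, fixing A².
In terms of u = ρ/a_0 (A², 4π and the length scale all cancel between numerator and denominator), P = [∫_{0}^{1.7} u^2·e^(-2·u) du] / [∫_{0}^{∞} u^2·e^(-2·u) du].
An antiderivative of u^2·e^(-2·u) is -(2·u^2 + 2·u + 1)·e^(-2·u)/4; evaluating from 0 to 1.7 gives 1/4 - 509·e^(-17/5)/200, while the full integral is 1/4.
This evaluates to P = 0.6603.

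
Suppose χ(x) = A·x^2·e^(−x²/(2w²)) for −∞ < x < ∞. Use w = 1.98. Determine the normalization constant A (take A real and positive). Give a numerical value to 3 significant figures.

A ≈ 0.157

Require ∫ |χ|² dx = 1 over the whole domain.
With ∫_{−∞}^{∞} x^(2m) e^(−αx²) dx = (2m−1)!!·√π / (2^m α^(m+1/2)), with χ = A·x^2·e^(−x²/(2w²)), the integral evaluates to A²·[3·√(π)·w^5/4].
So A² = (3·√(π)·w^5/4)^(−1).
Substituting w = 1.98 gives A² = 0.02472, so A = 0.1572.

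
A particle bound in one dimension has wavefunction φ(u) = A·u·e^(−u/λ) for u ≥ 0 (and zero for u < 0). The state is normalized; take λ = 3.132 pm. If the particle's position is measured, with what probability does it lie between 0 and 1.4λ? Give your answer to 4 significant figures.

P ≈ 0.5305

|φ|² is the probability density, so P = ∫_{0}^{1.4λ} |φ|² du.
With A² fixed by ∫|φ|² = 1, i.e. A² = (λ^3/4)^(−1), substitute and integrate.
In terms of t = u/λ (A² and the length scale cancel between numerator and denominator), P = [∫_{0}^{1.4} t^2·e^(-2·t) dt] / [∫_{0}^{∞} t^2·e^(-2·t) dt].
An antiderivative of t^2·e^(-2·t) is -(2·t^2 + 2·t + 1)·e^(-2·t)/4; evaluating from 0 to 1.4 gives 1/4 - 193·e^(-14/5)/100, while the full integral is 1/4.
This works out to P = 0.53055.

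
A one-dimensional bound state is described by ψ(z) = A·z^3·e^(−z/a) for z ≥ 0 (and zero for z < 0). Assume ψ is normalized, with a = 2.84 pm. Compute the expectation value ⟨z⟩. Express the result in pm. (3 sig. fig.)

The expectation value is the |ψ|²-weighted average of z: ∫ z|ψ|² dz.
Recall ∫₀^∞ z^m e^(−z/β) dz = m!·β^(m+1), evaluating both integrals, ⟨z⟩ = 7·a/2.
With a = 2.84, ⟨z⟩ = 9.940.

⟨z⟩ ≈ 9.94 pm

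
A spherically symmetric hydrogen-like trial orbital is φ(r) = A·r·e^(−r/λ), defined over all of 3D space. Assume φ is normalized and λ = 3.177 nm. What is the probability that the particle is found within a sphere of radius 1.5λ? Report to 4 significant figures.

P ≈ 0.1847

P = ∫ |φ|² 4πr² dr over r ≤ 1.5λ.
A² is fixed by ∫₀^∞ 4πr²|φ|² dr = 1, i.e. A² = (3·π·λ^5)^(−1).
In terms of u = r/λ (A², 4π and the length scale all cancel between numerator and denominator), P = [∫_{0}^{1.5} u^4·e^(-2·u) du] / [∫_{0}^{∞} u^4·e^(-2·u) du].
With ∫ u^4·e^(-2·u) du = -(u^4/2 + u^3 + 3·u^2/2 + 3·u/2 + 3/4)·e^(-2·u) + C, the region integral is 3/4 - 393·e^(-3)/32 and the full one is 3/4.
The region integral divided by the full integral gives P = 0.18474.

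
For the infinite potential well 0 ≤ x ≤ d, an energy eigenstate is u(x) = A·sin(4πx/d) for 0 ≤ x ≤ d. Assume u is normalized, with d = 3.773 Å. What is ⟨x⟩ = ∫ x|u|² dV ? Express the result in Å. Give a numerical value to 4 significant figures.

⟨x⟩ = ∫ x |u|² dx over the full domain.
The ratio of the moment integral to the normalization integral gives ⟨x⟩ = d/2.
Putting d = 3.773 gives 1.8865.

⟨x⟩ ≈ 1.887 Å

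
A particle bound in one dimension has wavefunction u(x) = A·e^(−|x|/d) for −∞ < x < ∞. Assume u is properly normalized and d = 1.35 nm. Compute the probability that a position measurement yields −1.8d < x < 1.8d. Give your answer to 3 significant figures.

The probability is P = ∫ |u|² dx over [−1.8d, 1.8d].
Since A² = 1/(d), this is the region integral divided by the full normalization integral.
Both integrals are even about x = 0, so only the x ≥ 0 halves are needed (the factors of 2 cancel). In terms of t = x/d (A² and the length scale cancel between numerator and denominator), P = [∫_{0}^{1.8} e^(-2·t) dt] / [∫_{0}^{∞} e^(-2·t) dt].
Using ∫ e^(-2·t) dt = -e^(-2·t)/2, the numerator is 1/2 - e^(-18/5)/2 and the denominator is 1/2.
The result is P = 0.9727.

P ≈ 0.973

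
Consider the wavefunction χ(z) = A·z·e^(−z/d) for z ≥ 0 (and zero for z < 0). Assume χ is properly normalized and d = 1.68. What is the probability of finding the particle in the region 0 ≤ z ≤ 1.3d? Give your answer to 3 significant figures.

P ≈ 0.482

The probability is P = ∫ |χ|² dz over [0, 1.3d].
Since A² = 1/(d^3/4), this is the region integral divided by the full normalization integral.
Substituting u = z/d, A² and the length scale cancel in the ratio: P = ∫_{0}^{1.3} u^2·e^(-2·u) du / ∫_{0}^{∞} u^2·e^(-2·u) du.
Using ∫ u^2·e^(-2·u) du = -(2·u^2 + 2·u + 1)·e^(-2·u)/4, the numerator is 1/4 - 349·e^(-13/5)/200 and the denominator is 1/4.
Evaluating gives P = 0.4816.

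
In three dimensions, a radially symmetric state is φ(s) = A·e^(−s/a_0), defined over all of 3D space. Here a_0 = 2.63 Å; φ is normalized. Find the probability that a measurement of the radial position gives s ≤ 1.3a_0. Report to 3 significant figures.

P ≈ 0.482

With dV = 4πs²ds, the probability is ∫|φ|² dV over s ≤ 1.3a_0.
Normalization gives A² = 1/(π·a_0^3).
In terms of u = s/a_0 (A², 4π and the length scale all cancel between numerator and denominator), P = [∫_{0}^{1.3} u^2·e^(-2·u) du] / [∫_{0}^{∞} u^2·e^(-2·u) du].
With ∫ u^2·e^(-2·u) du = -(2·u^2 + 2·u + 1)·e^(-2·u)/4 + C, the region integral is 1/4 - 349·e^(-13/5)/200 and the full one is 1/4.
The region integral divided by the full integral gives P = 0.4816.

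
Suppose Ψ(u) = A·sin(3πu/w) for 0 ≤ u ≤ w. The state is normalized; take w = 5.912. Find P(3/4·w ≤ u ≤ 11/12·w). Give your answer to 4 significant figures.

|Ψ|² is the probability density, so P = ∫_{3/4·w}^{11/12·w} |Ψ|² du.
Since A² = 1/(w/2), this is the region integral divided by the full normalization integral.
Let t = u/w; then A² and the length scale cancel, so P = ∫_{3/4}^{11/12} sin(3·π·t)^2 dt ÷ ∫_{0}^{1} sin(3·π·t)^2 dt.
Using ∫ sin(3·π·t)^2 dt = t/2 - sin(6·π·t)/(12·π), the numerator is 1/(6·π) + 1/12 and the denominator is 1/2.
Taking the ratio, P = (2 + π)/(6·π).

P ≈ 0.2728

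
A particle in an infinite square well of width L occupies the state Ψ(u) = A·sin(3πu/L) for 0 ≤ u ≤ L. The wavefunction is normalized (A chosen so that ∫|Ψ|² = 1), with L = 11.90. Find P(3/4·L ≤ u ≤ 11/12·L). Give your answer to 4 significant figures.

P ≈ 0.2728

|Ψ|² is the probability density, so P = ∫_{3/4·L}^{11/12·L} |Ψ|² du.
The normalization integral ∫|Ψ|²du over the whole domain equals L/2·A², and A² cancels in the ratio.
Let t = u/L; then A² and the length scale cancel, so P = ∫_{3/4}^{11/12} sin(3·π·t)^2 dt ÷ ∫_{0}^{1} sin(3·π·t)^2 dt.
An antiderivative of sin(3·π·t)^2 is t/2 - sin(6·π·t)/(12·π); evaluating from 3/4 to 11/12 gives 1/(6·π) + 1/12, while the full integral is 1/2.
This works out to P = (2 + π)/(6·π).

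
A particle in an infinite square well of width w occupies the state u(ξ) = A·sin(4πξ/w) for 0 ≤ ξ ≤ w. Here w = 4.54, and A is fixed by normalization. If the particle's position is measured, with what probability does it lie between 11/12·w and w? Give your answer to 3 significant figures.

|u|² is the probability density, so P = ∫_{11/12·w}^{w} |u|² dξ.
The normalization integral ∫|u|²dξ over the whole domain equals w/2·A², and A² cancels in the ratio.
In terms of t = ξ/w (A² and the length scale cancel between numerator and denominator), P = [∫_{11/12}^{1} sin(4·π·t)^2 dt] / [∫_{0}^{1} sin(4·π·t)^2 dt].
With ∫ sin(4·π·t)^2 dt = t/2 - sin(4·π·t)·cos(4·π·t)/(8·π) + C, the region integral is -√(3)/(32·π) + 1/24 and the full one is 1/2.
Taking the ratio, P = (-√(3)/16 + π/12)/π.

P ≈ 0.0489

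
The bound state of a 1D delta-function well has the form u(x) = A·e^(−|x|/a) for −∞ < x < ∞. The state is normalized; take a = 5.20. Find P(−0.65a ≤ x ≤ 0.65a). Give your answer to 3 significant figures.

The probability is P = ∫ |u|² dx over [−0.65a, 0.65a].
With A² fixed by ∫|u|² = 1, i.e. A² = (a)^(−1), substitute and integrate.
Both integrals are even about x = 0, so only the x ≥ 0 halves are needed (the factors of 2 cancel). In terms of t = x/a (A² and the length scale cancel between numerator and denominator), P = [∫_{0}^{0.65} e^(-2·t) dt] / [∫_{0}^{∞} e^(-2·t) dt].
Using ∫ e^(-2·t) dt = -e^(-2·t)/2, the numerator is 1/2 - e^(-13/10)/2 and the denominator is 1/2.
Evaluating gives P = 0.7275.

P ≈ 0.727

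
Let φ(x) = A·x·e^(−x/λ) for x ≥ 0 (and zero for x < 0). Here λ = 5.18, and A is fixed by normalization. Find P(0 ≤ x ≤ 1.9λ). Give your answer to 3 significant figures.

The probability is P = ∫ |φ|² dx over [0, 1.9λ].
With A² fixed by ∫|φ|² = 1, i.e. A² = (λ^3/4)^(−1), substitute and integrate.
Let u = x/λ; then A² and the length scale cancel, so P = ∫_{0}^{1.9} u^2·e^(-2·u) du ÷ ∫_{0}^{∞} u^2·e^(-2·u) du.
With ∫ u^2·e^(-2·u) du = -(2·u^2 + 2·u + 1)·e^(-2·u)/4 + C, the region integral is 1/4 - 601·e^(-19/5)/200 and the full one is 1/4.
Taking the ratio, P = 0.7311.

P ≈ 0.731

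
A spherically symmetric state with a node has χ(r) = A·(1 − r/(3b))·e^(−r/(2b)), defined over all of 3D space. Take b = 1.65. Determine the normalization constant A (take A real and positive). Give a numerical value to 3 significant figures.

A ≈ 0.163

Normalization requires ∫|χ|² 4πr² dr = 1, integrated from 0 to ∞.
The angular integral contributes 4π, leaving ∫₀^∞ r²|χ|² dr.
The integral (without the A² prefactor) comes out to 8·π·b^3/3.
Substituting b = 1.65 gives A² = 0.02657, so A = 0.1630.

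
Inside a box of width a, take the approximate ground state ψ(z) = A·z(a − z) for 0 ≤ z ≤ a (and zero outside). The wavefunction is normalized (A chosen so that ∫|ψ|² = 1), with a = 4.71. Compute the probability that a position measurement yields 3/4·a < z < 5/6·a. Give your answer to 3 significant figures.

P ≈ 0.0680

|ψ|² is the probability density, so P = ∫_{3/4·a}^{5/6·a} |ψ|² dz.
With A² fixed by ∫|ψ|² = 1, i.e. A² = (a^5/30)^(−1), substitute and integrate.
In terms of u = z/a (A² and the length scale cancel between numerator and denominator), P = [∫_{3/4}^{5/6} u^2·(1 - u)^2 du] / [∫_{0}^{1} u^2·(1 - u)^2 du].
With ∫ u^2·(1 - u)^2 du = u^3·(6·u^2 - 15·u + 10)/30 + C, the region integral is ≈ 0.0022674 and the full one is 1/30.
The result is P = 0.06802.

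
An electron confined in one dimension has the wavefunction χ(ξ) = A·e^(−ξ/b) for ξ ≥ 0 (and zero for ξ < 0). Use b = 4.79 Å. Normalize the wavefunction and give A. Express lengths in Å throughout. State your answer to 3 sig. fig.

A ≈ 0.646 Å^(-1/2)

The normalization condition is ∫|χ|² dξ = 1 from 0 to ∞.
Using ∫₀^∞ ξⁿ e^(−αξ) dξ = n!/αⁿ⁺¹, carrying out the integral gives A² · b/2.
Substituting b = 4.79 gives A² = 0.4175, so A = 0.6462.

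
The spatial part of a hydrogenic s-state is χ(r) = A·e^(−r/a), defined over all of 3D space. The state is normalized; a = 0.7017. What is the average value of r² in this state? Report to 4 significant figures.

By definition ⟨r²⟩ = ∫ r^2 |χ(r)|² 4πr² dr.
Evaluating both integrals, ⟨r²⟩ = 3·a^2.
Putting a = 0.7017 gives 1.4771.

⟨r^2⟩ ≈ 1.477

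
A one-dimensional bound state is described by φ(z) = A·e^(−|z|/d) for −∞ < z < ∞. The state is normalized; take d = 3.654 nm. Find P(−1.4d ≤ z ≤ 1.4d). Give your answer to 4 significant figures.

|φ|² is the probability density, so P = ∫_{−1.4d}^{1.4d} |φ|² dz.
The normalization integral ∫|φ|²dz over the whole domain equals d·A², and A² cancels in the ratio.
Both integrals are even about z = 0, so only the z ≥ 0 halves are needed (the factors of 2 cancel). Substituting u = z/d, A² and the length scale cancel in the ratio: P = ∫_{0}^{1.4} e^(-2·u) du / ∫_{0}^{∞} e^(-2·u) du.
An antiderivative of e^(-2·u) is -e^(-2·u)/2; evaluating from 0 to 1.4 gives 1/2 - e^(-14/5)/2, while the full integral is 1/2.
Evaluating gives P = 0.93919.

P ≈ 0.9392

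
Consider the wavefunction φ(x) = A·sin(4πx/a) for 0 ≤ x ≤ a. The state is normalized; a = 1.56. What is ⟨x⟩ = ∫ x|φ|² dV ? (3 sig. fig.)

The expectation value is the |φ|²-weighted average of x: ∫ x|φ|² dx.
Using sin²θ = (1 − cos 2θ)/2, evaluating both integrals, ⟨x⟩ = a/2.
Putting a = 1.56 gives 0.7800.

⟨x⟩ ≈ 0.780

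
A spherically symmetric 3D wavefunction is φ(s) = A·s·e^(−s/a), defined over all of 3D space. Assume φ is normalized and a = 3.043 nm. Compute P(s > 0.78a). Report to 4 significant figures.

Integrate the radial probability density 4πs²|φ|² over s > 0.78a.
A² is fixed by ∫₀^∞ 4πs²|φ|² ds = 1, i.e. A² = (3·π·a^5)^(−1).
Let u = s/a; then A², 4π and the length scale all cancel, so P = ∫_{0.78}^{∞} u^4·e^(-2·u) du ÷ ∫_{0}^{∞} u^4·e^(-2·u) du.
An antiderivative of u^4·e^(-2·u) is -(u^4/2 + u^3 + 3·u^2/2 + 3·u/2 + 3/4)·e^(-2·u); evaluating from 0.78 to ∞ gives ≈ 0.733843, while the full integral is 3/4.
The region integral divided by the full integral gives P = 0.97846.

P ≈ 0.9785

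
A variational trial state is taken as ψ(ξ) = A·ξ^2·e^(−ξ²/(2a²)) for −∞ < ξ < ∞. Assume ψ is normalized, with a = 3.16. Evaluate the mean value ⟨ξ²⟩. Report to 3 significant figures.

⟨ξ^2⟩ ≈ 25.0

⟨ξ²⟩ = ∫ ξ^2 |ψ|² dξ over the full domain.
The ratio of the moment integral to the normalization integral gives ⟨ξ²⟩ = 5·a^2/2.
Putting a = 3.16 gives 24.96.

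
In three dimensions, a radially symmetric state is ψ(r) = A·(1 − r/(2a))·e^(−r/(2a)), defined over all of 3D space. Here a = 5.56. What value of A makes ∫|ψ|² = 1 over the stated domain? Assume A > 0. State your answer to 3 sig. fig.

A ≈ 0.0152

Normalization requires ∫|ψ|² 4πr² dr = 1, integrated from 0 to ∞.
The angular integral contributes 4π, leaving ∫₀^∞ r²|ψ|² dr.
With ∫₀^∞ r^4 e^(−αr) dr = 4!/α^5, ∫|ψ|² 4πr² dr = A²·(8·π·a^3).
Hence A² = 1/[8·π·a^3].
Substituting a = 5.56 gives A² = 0.0002315, so A = 0.01521.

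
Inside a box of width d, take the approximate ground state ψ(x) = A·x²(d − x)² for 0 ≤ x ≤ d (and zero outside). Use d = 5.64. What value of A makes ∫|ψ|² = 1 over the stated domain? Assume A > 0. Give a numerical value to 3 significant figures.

We need A² ∫|f|² dx = 1, taking the integral from 0 to d.
∫|ψ|² dx = A²·(d^9/630).
With d = 5.64: A² = 0.0001091 and A = 0.01045.

A ≈ 0.0104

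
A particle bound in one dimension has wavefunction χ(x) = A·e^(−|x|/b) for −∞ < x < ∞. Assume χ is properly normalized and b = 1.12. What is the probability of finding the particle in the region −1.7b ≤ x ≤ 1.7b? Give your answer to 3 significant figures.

P = ∫_{−1.7b}^{1.7b} |χ(x)|² dx.
The normalization integral ∫|χ|²dx over the whole domain equals b·A², and A² cancels in the ratio.
By symmetry take twice the x ≥ 0 contribution in numerator and denominator; the 2's cancel. Substituting u = x/b, A² and the length scale cancel in the ratio: P = ∫_{0}^{1.7} e^(-2·u) du / ∫_{0}^{∞} e^(-2·u) du.
Using ∫ e^(-2·u) du = -e^(-2·u)/2, the numerator is 1/2 - e^(-17/5)/2 and the denominator is 1/2.
The result is P = 0.9666.

P ≈ 0.967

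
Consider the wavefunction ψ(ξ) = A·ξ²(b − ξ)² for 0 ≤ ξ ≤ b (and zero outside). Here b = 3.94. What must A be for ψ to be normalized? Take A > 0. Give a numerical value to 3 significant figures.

A ≈ 0.0525

The normalization condition is ∫|ψ|² dξ = 1 from 0 to b.
Expanding the polynomial and integrating term by term, ∫|ψ|² dξ = A²·(b^9/630).
Setting this equal to 1 gives A² = 1/(b^9/630).
With b = 3.94: A² = 0.002753 and A = 0.05247.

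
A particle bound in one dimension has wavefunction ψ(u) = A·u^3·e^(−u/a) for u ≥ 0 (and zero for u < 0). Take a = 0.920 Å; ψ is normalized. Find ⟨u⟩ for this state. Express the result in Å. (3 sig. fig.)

⟨u⟩ ≈ 3.22 Å

By definition ⟨u⟩ = ∫ u |ψ(u)|² du.
Using ∫₀^∞ uⁿ e^(−αu) du = n!/αⁿ⁺¹, evaluating both integrals, ⟨u⟩ = 7·a/2.
With a = 0.920, ⟨u⟩ = 3.220.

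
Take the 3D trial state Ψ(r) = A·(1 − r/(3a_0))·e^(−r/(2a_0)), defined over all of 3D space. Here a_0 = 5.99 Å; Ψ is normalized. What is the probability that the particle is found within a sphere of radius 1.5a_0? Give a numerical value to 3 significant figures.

Integrate the radial probability density 4πr²|Ψ|² over r ≤ 1.5a_0.
A² is fixed by ∫₀^∞ 4πr²|Ψ|² dr = 1, i.e. A² = (8·π·a_0^3/3)^(−1).
In terms of u = r/a_0 (A², 4π and the length scale all cancel between numerator and denominator), P = [∫_{0}^{1.5} u^2·(1 - u/3)^2·e^(-u) du] / [∫_{0}^{∞} u^2·(1 - u/3)^2·e^(-u) du].
Using ∫ u^2·(1 - u/3)^2·e^(-u) du = (-u^4 + 2·u^3 - 3·u^2 - 6·u - 6)·e^(-u)/9, the numerator is 2/3 - 107·e^(-3/2)/48 and the denominator is 2/3.
The region integral divided by the full integral gives P = 0.2539.

P ≈ 0.254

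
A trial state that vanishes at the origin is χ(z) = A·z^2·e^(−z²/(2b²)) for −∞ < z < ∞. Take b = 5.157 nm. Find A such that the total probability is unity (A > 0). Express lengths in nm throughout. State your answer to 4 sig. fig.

We need A² ∫|f|² dz = 1, taking the integral from −∞ to ∞.
∫|χ|² dz = A²·(3·√(π)·b^5/4).
Setting this equal to 1 gives A² = 1/(3·√(π)·b^5/4).
Substituting b = 5.157 gives A² = 0.00020624, so A = 0.014361.

A ≈ 0.01436 nm^(-5/2)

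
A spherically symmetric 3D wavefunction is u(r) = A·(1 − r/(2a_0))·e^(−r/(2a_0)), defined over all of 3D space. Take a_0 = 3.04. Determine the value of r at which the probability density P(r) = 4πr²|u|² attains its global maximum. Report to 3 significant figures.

The maximum of P(r) = 4πr²|u|² occurs where its derivative vanishes.
Solving yields r = a_0·(√(5) + 3).
With a_0 = 3.04, the most probable radial distance is 15.92.

r ≈ 15.9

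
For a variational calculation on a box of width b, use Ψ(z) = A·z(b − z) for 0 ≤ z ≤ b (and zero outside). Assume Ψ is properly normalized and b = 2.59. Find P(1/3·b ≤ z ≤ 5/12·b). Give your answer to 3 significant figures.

P = ∫_{1/3·b}^{5/12·b} |Ψ(z)|² dz.
Since A² = 1/(b^5/30), this is the region integral divided by the full normalization integral.
Let u = z/b; then A² and the length scale cancel, so P = ∫_{1/3}^{5/12} u^2·(1 - u)^2 du ÷ ∫_{0}^{1} u^2·(1 - u)^2 du.
With ∫ u^2·(1 - u)^2 du = u^3·(6·u^2 - 15·u + 10)/30 + C, the region integral is ≈ 0.0045581 and the full one is 1/30.
This works out to P = 0.1367.

P ≈ 0.137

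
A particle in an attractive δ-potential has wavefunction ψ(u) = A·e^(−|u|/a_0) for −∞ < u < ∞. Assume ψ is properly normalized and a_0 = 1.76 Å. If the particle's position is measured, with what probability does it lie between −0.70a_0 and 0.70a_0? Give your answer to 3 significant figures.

P ≈ 0.753

P = ∫_{−0.70a_0}^{0.70a_0} |ψ(u)|² du.
Since A² = 1/(a_0), this is the region integral divided by the full normalization integral.
By symmetry take twice the u ≥ 0 contribution in numerator and denominator; the 2's cancel. In terms of t = u/a_0 (A² and the length scale cancel between numerator and denominator), P = [∫_{0}^{0.70} e^(-2·t) dt] / [∫_{0}^{∞} e^(-2·t) dt].
Using ∫ e^(-2·t) dt = -e^(-2·t)/2, the numerator is 1/2 - e^(-7/5)/2 and the denominator is 1/2.
Evaluating gives P = 0.7534.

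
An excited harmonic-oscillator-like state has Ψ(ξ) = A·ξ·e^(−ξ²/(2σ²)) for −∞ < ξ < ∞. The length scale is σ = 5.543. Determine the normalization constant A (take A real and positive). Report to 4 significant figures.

A ≈ 0.08140

Require ∫ |Ψ|² dξ = 1 over the whole domain.
The integral (without the A² prefactor) comes out to √(π)·σ^3/2.
Substituting σ = 5.543 gives A² = 0.0066255, so A = 0.081397.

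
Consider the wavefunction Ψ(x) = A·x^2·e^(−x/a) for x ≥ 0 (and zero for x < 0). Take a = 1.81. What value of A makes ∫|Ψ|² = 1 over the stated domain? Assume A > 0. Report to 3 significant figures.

A ≈ 0.262

Require ∫ |Ψ|² dx = 1 over the whole domain.
With Ψ = A·x^2·e^(−x/a), the integral evaluates to A²·[3·a^5/4].
Setting this equal to 1 gives A² = 1/(3·a^5/4).
Plugging in a = 1.81 yields A = 0.2620.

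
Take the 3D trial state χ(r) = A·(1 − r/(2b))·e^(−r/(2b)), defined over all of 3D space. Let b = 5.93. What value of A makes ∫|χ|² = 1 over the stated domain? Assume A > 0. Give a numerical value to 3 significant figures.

We need A² ∫|f|² 4πr² dr = 1, taking the integral from 0 to ∞.
The angular integral contributes 4π, leaving ∫₀^∞ r²|χ|² dr.
With ∫₀^∞ r^4 e^(−αr) dr = 4!/α^5, carrying out the integral gives A² · 8·π·b^3.
Setting this equal to 1 gives A² = 1/(8·π·b^3).
Plugging in b = 5.93 yields A = 0.01381.

A ≈ 0.0138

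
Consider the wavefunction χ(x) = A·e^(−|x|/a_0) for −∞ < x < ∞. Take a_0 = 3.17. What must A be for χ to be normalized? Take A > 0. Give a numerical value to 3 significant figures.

The normalization condition is ∫|χ|² dx = 1 from −∞ to ∞.
The integral (without the A² prefactor) comes out to a_0.
Substituting a_0 = 3.17 gives A² = 0.3155, so A = 0.5617.

A ≈ 0.562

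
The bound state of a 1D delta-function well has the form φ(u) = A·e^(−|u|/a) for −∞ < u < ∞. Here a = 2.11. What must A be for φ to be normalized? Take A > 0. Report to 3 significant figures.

A ≈ 0.688

Normalization requires ∫|φ|² du = 1, integrated from −∞ to ∞.
Using ∫₀^∞ uⁿ e^(−αu) du = n!/αⁿ⁺¹, ∫|φ|² du = A²·(a).
Substituting a = 2.11 gives A² = 0.4739, so A = 0.6884.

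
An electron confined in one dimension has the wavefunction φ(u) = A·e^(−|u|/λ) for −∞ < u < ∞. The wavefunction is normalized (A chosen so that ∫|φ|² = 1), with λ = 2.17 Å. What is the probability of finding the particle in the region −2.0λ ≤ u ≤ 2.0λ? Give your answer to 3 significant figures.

|φ|² is the probability density, so P = ∫_{−2.0λ}^{2.0λ} |φ|² du.
Since A² = 1/(λ), this is the region integral divided by the full normalization integral.
By symmetry take twice the u ≥ 0 contribution in numerator and denominator; the 2's cancel. In terms of t = u/λ (A² and the length scale cancel between numerator and denominator), P = [∫_{0}^{2.0} e^(-2·t) dt] / [∫_{0}^{∞} e^(-2·t) dt].
Using ∫ e^(-2·t) dt = -e^(-2·t)/2, the numerator is 1/2 - e^(-4)/2 and the denominator is 1/2.
This works out to P = 0.9817.

P ≈ 0.982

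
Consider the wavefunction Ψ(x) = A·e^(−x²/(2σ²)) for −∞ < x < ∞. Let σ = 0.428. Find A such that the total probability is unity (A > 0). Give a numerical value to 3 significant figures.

A ≈ 1.15

Require ∫ |Ψ|² dx = 1 over the whole domain.
Carrying out the integral gives A² · √(π)·σ.
So A² = (√(π)·σ)^(−1).
Plugging in σ = 0.428 yields A = 1.148.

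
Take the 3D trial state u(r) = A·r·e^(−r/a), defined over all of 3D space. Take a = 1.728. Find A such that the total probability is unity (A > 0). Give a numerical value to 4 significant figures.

A ≈ 0.08299

The normalization condition is ∫|u|² 4πr² dr = 1 from 0 to ∞.
In 3D with spherical symmetry the volume element is 4πr² dr.
With ∫₀^∞ r^4 e^(−αr) dr = 4!/α^5, with u = A·r·e^(−r/a), the integral evaluates to A²·[3·π·a^5].
So A² = (3·π·a^5)^(−1).
Substituting a = 1.728 gives A² = 0.0068867, so A = 0.082986.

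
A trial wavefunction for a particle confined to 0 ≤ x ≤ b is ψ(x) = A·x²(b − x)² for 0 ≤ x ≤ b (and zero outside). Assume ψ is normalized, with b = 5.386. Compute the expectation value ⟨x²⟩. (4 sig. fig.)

The expectation value is the |ψ|²-weighted average of x^2: ∫ x^2|ψ|² dx.
Evaluating both integrals, ⟨x²⟩ = 3·b^2/11.
Putting b = 5.386 gives 7.9115.

⟨x^2⟩ ≈ 7.912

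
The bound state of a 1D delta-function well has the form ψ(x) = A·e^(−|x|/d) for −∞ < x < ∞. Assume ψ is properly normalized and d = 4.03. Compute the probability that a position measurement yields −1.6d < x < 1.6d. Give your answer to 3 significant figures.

P ≈ 0.959

The probability is P = ∫ |ψ|² dx over [−1.6d, 1.6d].
With A² fixed by ∫|ψ|² = 1, i.e. A² = (d)^(−1), substitute and integrate.
Both integrals are even about x = 0, so only the x ≥ 0 halves are needed (the factors of 2 cancel). Let u = x/d; then A² and the length scale cancel, so P = ∫_{0}^{1.6} e^(-2·u) du ÷ ∫_{0}^{∞} e^(-2·u) du.
Using ∫ e^(-2·u) du = -e^(-2·u)/2, the numerator is 1/2 - e^(-16/5)/2 and the denominator is 1/2.
This works out to P = 0.9592.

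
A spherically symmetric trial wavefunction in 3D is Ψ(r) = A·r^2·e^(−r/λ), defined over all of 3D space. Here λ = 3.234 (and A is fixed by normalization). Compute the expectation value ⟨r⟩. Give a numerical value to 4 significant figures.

By definition ⟨r⟩ = ∫ r |Ψ(r)|² 4πr² dr.
Recall ∫₀^∞ r^m e^(−r/β) dr = m!·β^(m+1), since the A² factors cancel between numerator and denominator, ⟨r⟩ = 7·λ/2.
Putting λ = 3.234 gives 11.319.

⟨r⟩ ≈ 11.32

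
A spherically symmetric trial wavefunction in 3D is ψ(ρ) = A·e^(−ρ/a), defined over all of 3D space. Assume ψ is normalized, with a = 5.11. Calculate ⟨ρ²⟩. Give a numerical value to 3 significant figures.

⟨ρ^2⟩ ≈ 78.3

⟨ρ²⟩ = ∫ ρ^2 |ψ|² 4πρ² dρ over the full domain.
Recall ∫₀^∞ ρ^m e^(−ρ/β) dρ = m!·β^(m+1), evaluating both integrals, ⟨ρ²⟩ = 3·a^2.
Putting a = 5.11 gives 78.34.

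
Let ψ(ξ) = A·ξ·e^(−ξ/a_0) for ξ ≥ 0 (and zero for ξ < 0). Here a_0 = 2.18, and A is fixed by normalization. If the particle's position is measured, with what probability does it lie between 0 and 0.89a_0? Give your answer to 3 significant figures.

P ≈ 0.264

|ψ|² is the probability density, so P = ∫_{0}^{0.89a_0} |ψ|² dξ.
With A² fixed by ∫|ψ|² = 1, i.e. A² = (a_0^3/4)^(−1), substitute and integrate.
In terms of u = ξ/a_0 (A² and the length scale cancel between numerator and denominator), P = [∫_{0}^{0.89} u^2·e^(-2·u) du] / [∫_{0}^{∞} u^2·e^(-2·u) du].
With ∫ u^2·e^(-2·u) du = -(2·u^2 + 2·u + 1)·e^(-2·u)/4 + C, the region integral is ≈ 0.066007 and the full one is 1/4.
Taking the ratio, P = 0.2640.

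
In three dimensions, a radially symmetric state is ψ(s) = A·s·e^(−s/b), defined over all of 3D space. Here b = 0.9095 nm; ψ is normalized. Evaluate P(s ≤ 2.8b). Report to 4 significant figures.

P = ∫ |ψ|² 4πs² ds over s ≤ 2.8b.
A² is fixed by ∫₀^∞ 4πs²|ψ|² ds = 1, i.e. A² = (3·π·b^5)^(−1).
In terms of u = s/b (A², 4π and the length scale all cancel between numerator and denominator), P = [∫_{0}^{2.8} u^4·e^(-2·u) du] / [∫_{0}^{∞} u^4·e^(-2·u) du].
Using ∫ u^4·e^(-2·u) du = -(u^4/2 + u^3 + 3·u^2/2 + 3·u/2 + 3/4)·e^(-2·u), the numerator is ≈ 0.493387 and the denominator is 3/4.
The region integral divided by the full integral gives P = 0.65785.

P ≈ 0.6578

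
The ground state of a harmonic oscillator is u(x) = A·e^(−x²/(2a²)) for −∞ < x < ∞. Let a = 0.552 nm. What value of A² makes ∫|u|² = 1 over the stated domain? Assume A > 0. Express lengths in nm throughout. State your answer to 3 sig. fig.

A^2 ≈ 1.02 nm^(-1)

We need A² ∫|f|² dx = 1, taking the integral from −∞ to ∞.
Differentiating ∫e^(−αx²) dx = √(π/α) under α to get the higher moments, ∫|u|² dx = A²·(√(π)·a).
Substituting a = 0.552 gives A² = 1.022, so A = 1.011.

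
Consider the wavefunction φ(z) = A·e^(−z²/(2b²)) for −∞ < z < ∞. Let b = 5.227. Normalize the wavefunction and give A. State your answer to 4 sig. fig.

A ≈ 0.3285

The normalization condition is ∫|φ|² dz = 1 from −∞ to ∞.
The integral (without the A² prefactor) comes out to √(π)·b.
Hence A² = 1/[√(π)·b].
Substituting b = 5.227 gives A² = 0.10794, so A = 0.32854.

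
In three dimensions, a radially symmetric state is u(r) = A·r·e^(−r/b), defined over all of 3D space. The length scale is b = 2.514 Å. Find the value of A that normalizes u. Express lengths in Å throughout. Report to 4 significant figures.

A ≈ 0.03251 Å^(-5/2)

We need A² ∫|f|² 4πr² dr = 1, taking the integral from 0 to ∞.
In 3D with spherical symmetry the volume element is 4πr² dr.
Recall ∫₀^∞ r^m e^(−r/β) dr = m!·β^(m+1), with u = A·r·e^(−r/b), the integral evaluates to A²·[3·π·b^5].
Setting this equal to 1 gives A² = 1/(3·π·b^5).
Plugging in b = 2.514 yields A = 0.032505.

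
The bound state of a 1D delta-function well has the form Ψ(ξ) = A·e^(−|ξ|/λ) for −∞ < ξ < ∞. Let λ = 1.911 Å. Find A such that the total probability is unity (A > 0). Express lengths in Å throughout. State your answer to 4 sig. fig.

Require ∫ |Ψ|² dξ = 1 over the whole domain.
The integral (without the A² prefactor) comes out to λ.
With λ = 1.911: A² = 0.52329 and A = 0.72339.

A ≈ 0.7234 Å^(-1/2)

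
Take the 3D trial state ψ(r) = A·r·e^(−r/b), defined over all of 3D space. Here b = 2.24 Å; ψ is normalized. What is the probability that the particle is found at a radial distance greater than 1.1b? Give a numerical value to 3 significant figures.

With dV = 4πr²dr, the probability is ∫|ψ|² dV over r > 1.1b.
Normalization gives A² = 1/(3·π·b^5).
Substituting u = r/b, A², 4π and the length scale all cancel in the ratio: P = ∫_{1.1}^{∞} u^4·e^(-2·u) du / ∫_{0}^{∞} u^4·e^(-2·u) du.
With ∫ u^4·e^(-2·u) du = -(u^4/2 + u^3 + 3·u^2/2 + 3·u/2 + 3/4)·e^(-2·u) + C, the region integral is ≈ 0.69563 and the full one is 3/4.
This evaluates to P = 0.9275.

P ≈ 0.928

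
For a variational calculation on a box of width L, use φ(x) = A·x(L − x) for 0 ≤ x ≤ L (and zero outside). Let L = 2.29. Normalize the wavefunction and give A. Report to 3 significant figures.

A ≈ 0.690

Normalization requires ∫|φ|² dx = 1, integrated from 0 to L.
Expanding the polynomial and integrating term by term, carrying out the integral gives A² · L^5/30.
Setting this equal to 1 gives A² = 1/(L^5/30).
With L = 2.29: A² = 0.4764 and A = 0.6902.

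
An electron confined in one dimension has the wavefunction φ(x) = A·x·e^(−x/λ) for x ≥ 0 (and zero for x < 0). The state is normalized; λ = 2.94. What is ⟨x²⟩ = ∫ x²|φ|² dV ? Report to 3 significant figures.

⟨x^2⟩ ≈ 25.9

By definition ⟨x²⟩ = ∫ x^2 |φ(x)|² dx.
With ∫₀^∞ x^4 e^(−αx) dx = 4!/α^5, the ratio of the moment integral to the normalization integral gives ⟨x²⟩ = 3·λ^2.
With λ = 2.94, ⟨x^2⟩ = 25.93.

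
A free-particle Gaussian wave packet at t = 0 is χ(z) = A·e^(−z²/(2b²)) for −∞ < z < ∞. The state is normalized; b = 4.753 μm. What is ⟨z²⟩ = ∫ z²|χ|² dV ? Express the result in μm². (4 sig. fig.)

By definition ⟨z²⟩ = ∫ z^2 |χ(z)|² dz.
Differentiating ∫e^(−αz²) dz = √(π/α) under α to get the higher moments, the ratio of the moment integral to the normalization integral gives ⟨z²⟩ = b^2/2.
With b = 4.753, ⟨z^2⟩ = 11.296.

⟨z^2⟩ ≈ 11.30 μm^2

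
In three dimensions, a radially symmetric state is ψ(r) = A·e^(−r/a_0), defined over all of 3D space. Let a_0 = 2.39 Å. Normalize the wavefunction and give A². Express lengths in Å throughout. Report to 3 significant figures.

Require ∫ |ψ|² 4πr² dr = 1 over the whole domain.
In 3D with spherical symmetry the volume element is 4πr² dr.
Carrying out the integral gives A² · π·a_0^3.
Setting this equal to 1 gives A² = 1/(π·a_0^3).
Substituting a_0 = 2.39 gives A² = 0.02332, so A = 0.1527.

A^2 ≈ 0.0233 Å^(-3)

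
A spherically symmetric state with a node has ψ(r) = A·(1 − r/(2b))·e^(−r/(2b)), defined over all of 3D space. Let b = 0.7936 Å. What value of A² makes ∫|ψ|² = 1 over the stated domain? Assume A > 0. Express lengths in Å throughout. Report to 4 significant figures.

A^2 ≈ 0.07961 Å^(-3)

Normalization requires ∫|ψ|² 4πr² dr = 1, integrated from 0 to ∞.
Using ∫₀^∞ rⁿ e^(−αr) dr = n!/αⁿ⁺¹, carrying out the integral gives A² · 8·π·b^3.
With b = 0.7936: A² = 0.079608 and A = 0.28215.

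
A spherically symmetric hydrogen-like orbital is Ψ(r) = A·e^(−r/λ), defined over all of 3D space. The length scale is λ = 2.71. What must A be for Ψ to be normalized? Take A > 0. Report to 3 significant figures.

A ≈ 0.126

The normalization condition is ∫|Ψ|² 4πr² dr = 1 from 0 to ∞.
∫|Ψ|² 4πr² dr = A²·(π·λ^3).
So A² = (π·λ^3)^(−1).
With λ = 2.71: A² = 0.01599 and A = 0.1265.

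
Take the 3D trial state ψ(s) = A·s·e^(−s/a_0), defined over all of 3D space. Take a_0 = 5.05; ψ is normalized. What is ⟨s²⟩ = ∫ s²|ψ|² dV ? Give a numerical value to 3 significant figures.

⟨s^2⟩ ≈ 191

By definition ⟨s²⟩ = ∫ s^2 |ψ(s)|² 4πs² ds.
With ∫₀^∞ s^6 e^(−αs) ds = 6!/α^7, the ratio of the moment integral to the normalization integral gives ⟨s²⟩ = 15·a_0^2/2.
Putting a_0 = 5.05 gives 191.3.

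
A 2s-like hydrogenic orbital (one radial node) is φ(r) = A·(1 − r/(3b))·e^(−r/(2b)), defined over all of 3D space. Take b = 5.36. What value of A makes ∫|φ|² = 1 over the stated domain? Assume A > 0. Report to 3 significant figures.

A ≈ 0.0278

The normalization condition is ∫|φ|² 4πr² dr = 1 from 0 to ∞.
(Spherical symmetry: dV = 4πr² dr.)
With φ = A·(1 − r/(3b))·e^(−r/(2b)), the integral evaluates to A²·[8·π·b^3/3].
Setting this equal to 1 gives A² = 1/(8·π·b^3/3).
Plugging in b = 5.36 yields A = 0.02784.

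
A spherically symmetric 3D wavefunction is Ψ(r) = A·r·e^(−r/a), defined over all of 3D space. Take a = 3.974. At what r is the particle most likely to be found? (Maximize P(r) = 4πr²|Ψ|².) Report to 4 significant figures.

The maximum of P(r) = 4πr²|Ψ|² occurs where its derivative vanishes.
This gives r = 2·a.
With a = 3.974, the most probable radial distance is 7.9480.

r ≈ 7.948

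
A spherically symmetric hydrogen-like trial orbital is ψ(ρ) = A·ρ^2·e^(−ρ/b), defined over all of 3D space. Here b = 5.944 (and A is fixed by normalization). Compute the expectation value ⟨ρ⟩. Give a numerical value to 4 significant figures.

By definition ⟨ρ⟩ = ∫ ρ |ψ(ρ)|² 4πρ² dρ.
Recall ∫₀^∞ ρ^m e^(−ρ/β) dρ = m!·β^(m+1), since the A² factors cancel between numerator and denominator, ⟨ρ⟩ = 7·b/2.
With b = 5.944, ⟨ρ⟩ = 20.804.

⟨ρ⟩ ≈ 20.80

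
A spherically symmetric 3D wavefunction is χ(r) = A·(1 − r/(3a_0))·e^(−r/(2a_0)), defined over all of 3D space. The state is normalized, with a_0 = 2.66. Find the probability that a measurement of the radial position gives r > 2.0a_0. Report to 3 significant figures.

With dV = 4πr²dr, the probability is ∫|χ|² dV over r > 2.0a_0.
A² is fixed by ∫₀^∞ 4πr²|χ|² dr = 1, i.e. A² = (8·π·a_0^3/3)^(−1).
Let u = r/a_0; then A², 4π and the length scale all cancel, so P = ∫_{2.0}^{∞} u^2·(1 - u/3)^2·e^(-u) du ÷ ∫_{0}^{∞} u^2·(1 - u/3)^2·e^(-u) du.
With ∫ u^2·(1 - u/3)^2·e^(-u) du = (-u^4 + 2·u^3 - 3·u^2 - 6·u - 6)·e^(-u)/9 + C, the region integral is 10·e^(-2)/3 and the full one is 2/3.
The region integral divided by the full integral gives P = 0.6767.

P ≈ 0.677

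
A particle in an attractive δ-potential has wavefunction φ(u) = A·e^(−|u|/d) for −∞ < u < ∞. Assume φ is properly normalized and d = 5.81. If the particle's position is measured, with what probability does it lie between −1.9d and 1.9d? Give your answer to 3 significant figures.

P ≈ 0.978

P = ∫_{−1.9d}^{1.9d} |φ(u)|² du.
Since A² = 1/(d), this is the region integral divided by the full normalization integral.
Both integrals are even about u = 0, so only the u ≥ 0 halves are needed (the factors of 2 cancel). In terms of t = u/d (A² and the length scale cancel between numerator and denominator), P = [∫_{0}^{1.9} e^(-2·t) dt] / [∫_{0}^{∞} e^(-2·t) dt].
Using ∫ e^(-2·t) dt = -e^(-2·t)/2, the numerator is 1/2 - e^(-19/5)/2 and the denominator is 1/2.
Evaluating gives P = 0.9776.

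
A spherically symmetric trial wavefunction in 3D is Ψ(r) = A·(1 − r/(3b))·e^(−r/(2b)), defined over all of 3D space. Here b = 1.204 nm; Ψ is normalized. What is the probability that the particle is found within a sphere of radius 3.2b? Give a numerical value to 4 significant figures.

P ≈ 0.3530

Integrate the radial probability density 4πr²|Ψ|² over r ≤ 3.2b.
Normalization gives A² = 1/(8·π·b^3/3).
Substituting u = r/b, A², 4π and the length scale all cancel in the ratio: P = ∫_{0}^{3.2} u^2·(1 - u/3)^2·e^(-u) du / ∫_{0}^{∞} u^2·(1 - u/3)^2·e^(-u) du.
An antiderivative of u^2·(1 - u/3)^2·e^(-u) is (-u^4 + 2·u^3 - 3·u^2 - 6·u - 6)·e^(-u)/9; evaluating from 0 to 3.2 gives 2/3 - 6614·e^(-16/5)/625, while the full integral is 2/3.
This evaluates to P = 0.35296.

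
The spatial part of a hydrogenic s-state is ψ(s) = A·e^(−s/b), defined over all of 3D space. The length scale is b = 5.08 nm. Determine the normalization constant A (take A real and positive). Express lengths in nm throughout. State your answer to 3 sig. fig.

We need A² ∫|f|² 4πs² ds = 1, taking the integral from 0 to ∞.
(Spherical symmetry: dV = 4πs² ds.)
Recall ∫₀^∞ s^m e^(−s/β) ds = m!·β^(m+1), with ψ = A·e^(−s/b), the integral evaluates to A²·[π·b^3].
Hence A² = 1/[π·b^3].
Plugging in b = 5.08 yields A = 0.04928.

A ≈ 0.0493 nm^(-3/2)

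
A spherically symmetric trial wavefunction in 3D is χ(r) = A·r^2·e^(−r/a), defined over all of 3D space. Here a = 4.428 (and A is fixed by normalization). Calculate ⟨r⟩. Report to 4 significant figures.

By definition ⟨r⟩ = ∫ r |χ(r)|² 4πr² dr.
Using ∫₀^∞ rⁿ e^(−αr) dr = n!/αⁿ⁺¹, the ratio of the moment integral to the normalization integral gives ⟨r⟩ = 7·a/2.
With a = 4.428, ⟨r⟩ = 15.498.

⟨r⟩ ≈ 15.50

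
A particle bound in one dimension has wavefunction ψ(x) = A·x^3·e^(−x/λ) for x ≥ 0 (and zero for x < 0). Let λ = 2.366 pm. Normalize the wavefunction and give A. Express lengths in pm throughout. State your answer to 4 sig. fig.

A ≈ 0.02070 pm^(-7/2)

Require ∫ |ψ|² dx = 1 over the whole domain.
With ψ = A·x^3·e^(−x/λ), the integral evaluates to A²·[45·λ^7/8].
So A² = (45·λ^7/8)^(−1).
Substituting λ = 2.366 gives A² = 0.00042833, so A = 0.020696.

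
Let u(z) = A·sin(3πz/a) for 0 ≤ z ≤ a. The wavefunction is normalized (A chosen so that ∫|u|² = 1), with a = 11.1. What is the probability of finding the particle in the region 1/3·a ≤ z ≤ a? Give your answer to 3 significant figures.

P = ∫_{1/3·a}^{a} |u(z)|² dz.
The normalization integral ∫|u|²dz over the whole domain equals a/2·A², and A² cancels in the ratio.
Let t = z/a; then A² and the length scale cancel, so P = ∫_{1/3}^{1} sin(3·π·t)^2 dt ÷ ∫_{0}^{1} sin(3·π·t)^2 dt.
Using ∫ sin(3·π·t)^2 dt = t/2 - sin(6·π·t)/(12·π), the numerator is 1/3 and the denominator is 1/2.
The result is P = 2/3.

P ≈ 0.667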